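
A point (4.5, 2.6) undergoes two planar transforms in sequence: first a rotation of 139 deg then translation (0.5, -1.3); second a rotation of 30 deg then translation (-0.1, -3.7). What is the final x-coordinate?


After transform 1:
x1 = cos(139)*4.5 - sin(139)*2.6 + 0.5 = -4.6019
y1 = sin(139)*4.5 + cos(139)*2.6 + -1.3 = -0.31
After transform 2:
x2 = cos(30)*-4.6019 - sin(30)*-0.31 + -0.1
= -3.9304


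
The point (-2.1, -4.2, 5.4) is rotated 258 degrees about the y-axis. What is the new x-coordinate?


Rotation about y-axis: x' = x*cos(theta) + z*sin(theta)
= -2.1 * -0.2079 + 5.4 * -0.9781
= -4.8454


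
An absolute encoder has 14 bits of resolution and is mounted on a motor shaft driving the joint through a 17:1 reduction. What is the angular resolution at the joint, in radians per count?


counts = 2^14 = 16384
effective counts at joint = 16384 * 17 = 278528
resolution = 2*pi / 278528
= 2.2559e-05 rad/count


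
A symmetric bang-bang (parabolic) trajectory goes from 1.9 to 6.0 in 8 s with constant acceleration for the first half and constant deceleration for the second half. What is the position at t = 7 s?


Symmetric rest-to-rest: each phase covers (pf-p0)/2 in time T/2. 0.5*a*(T/2)^2 = (pf-p0)/2 => a = 4*(pf-p0)/T^2
a = 4*(6.0-1.9)/8^2 = 0.2562
t = 7 is in the deceleration phase (t > T/2).
p = pf - 0.5*a*(T-t)^2 = 6.0 - 0.5*0.2562*1^2
= 5.8719


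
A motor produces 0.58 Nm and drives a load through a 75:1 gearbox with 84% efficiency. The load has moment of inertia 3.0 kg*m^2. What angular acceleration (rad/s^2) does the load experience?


tau_out = tau_motor * N * eta
= 0.58 * 75 * 0.84 = 36.54 Nm
alpha = tau_out / I = 36.54 / 3.0
= 12.18 rad/s^2


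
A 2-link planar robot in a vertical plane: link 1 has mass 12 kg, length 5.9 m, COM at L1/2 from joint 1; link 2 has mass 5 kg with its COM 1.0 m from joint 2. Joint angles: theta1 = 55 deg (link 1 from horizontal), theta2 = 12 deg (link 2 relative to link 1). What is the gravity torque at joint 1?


Horizontal distance from joint 1 to link-1 COM:
  x_c1 = (L1/2)*cos(t1) = 2.95 * 0.5736 = 1.6921 m
Horizontal distance from joint 1 to link-2 COM:
  x_c2 = L1*cos(t1) + Lc2*cos(t1+t2)
       = 5.9*0.5736 + 1.0*0.3907 = 3.7748 m
tau1 = m1*g*x_c1 + m2*g*x_c2
     = 12*9.81*1.6921 + 5*9.81*3.7748
     = 199.1882 + 185.1555
     = 384.3437 Nm


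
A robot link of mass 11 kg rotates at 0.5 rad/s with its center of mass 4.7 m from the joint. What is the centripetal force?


F = m * omega^2 * r
= 11 * 0.5^2 * 4.7
= 11 * 0.25 * 4.7
= 12.925 N


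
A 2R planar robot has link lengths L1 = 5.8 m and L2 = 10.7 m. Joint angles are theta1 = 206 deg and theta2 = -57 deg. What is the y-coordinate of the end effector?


Convert angles to radians: theta1 = 3.5954, theta2 = -0.9948
y = L1*sin(theta1) + L2*sin(theta1+theta2)
y = -2.5426 + 5.5109
y = 2.9684


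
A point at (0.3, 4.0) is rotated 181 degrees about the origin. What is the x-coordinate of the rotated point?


x' = x*cos(theta) - y*sin(theta)
cos(181 deg) = -0.9998, sin(181 deg) = -0.0175
x' = 0.3 * -0.9998 - 4.0 * -0.0175
= -0.3 - -0.0698
= -0.2301


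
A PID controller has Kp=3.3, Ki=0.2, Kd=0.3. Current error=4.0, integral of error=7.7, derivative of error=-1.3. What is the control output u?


u = Kp*e + Ki*int(e) + Kd*de/dt
= 3.3*4.0 + 0.2*7.7 + 0.3*(-1.3)
= 13.2 + 1.54 + -0.39
= 14.35


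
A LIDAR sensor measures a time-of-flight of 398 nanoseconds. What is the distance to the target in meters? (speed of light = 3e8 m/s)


tof = 398 ns = 3.98e-07 s
dist = c * tof / 2
= 3e8 * 3.98e-07 / 2
= 59.7 m


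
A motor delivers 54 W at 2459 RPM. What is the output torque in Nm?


omega = 2459 * 2*pi/60 = 257.5059 rad/s
tau = P / omega = 54 / 257.5059
= 0.2097 Nm


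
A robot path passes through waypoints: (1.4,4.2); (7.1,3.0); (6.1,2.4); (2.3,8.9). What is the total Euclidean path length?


Segment lengths:
  seg1 = sqrt((5.7)^2 + (-1.2)^2) = 5.8249
  seg2 = sqrt((-1.0)^2 + (-0.6)^2) = 1.1662
  seg3 = sqrt((-3.8)^2 + (6.5)^2) = 7.5293
Total = 14.5204


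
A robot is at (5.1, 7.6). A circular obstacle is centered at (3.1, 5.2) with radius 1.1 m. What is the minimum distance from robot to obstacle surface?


center_dist = sqrt((5.1-3.1)^2 + (7.6-5.2)^2)
= sqrt(4.0 + 5.76)
= 3.1241
min_dist = center_dist - radius = 3.1241 - 1.1 = 2.0241 m


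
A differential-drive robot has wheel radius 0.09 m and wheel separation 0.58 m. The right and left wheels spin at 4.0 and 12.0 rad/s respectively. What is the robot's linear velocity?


vR = r*wR = 0.09*4.0 = 0.36 m/s
vL = r*wL = 0.09*12.0 = 1.08 m/s
v = (vR+vL)/2 = 0.72 m/s
omega = (vR-vL)/L = -1.2414 rad/s
linear velocity = 0.72 m/s


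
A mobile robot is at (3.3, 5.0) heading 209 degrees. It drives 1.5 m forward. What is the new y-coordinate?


y_new = y0 + d*sin(theta)
= 5.0 + 1.5*sin(209)
= 5.0 + -0.7272
= 4.2728


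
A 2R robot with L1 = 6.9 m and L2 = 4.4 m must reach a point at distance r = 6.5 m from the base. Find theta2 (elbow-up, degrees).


cos(theta2) = (r^2 - L1^2 - L2^2) / (2*L1*L2)
cos(theta2) = (42.25 - 47.61 - 19.36) / 60.72
cos(theta2) = -0.407115
theta2 = 114.0237 degrees


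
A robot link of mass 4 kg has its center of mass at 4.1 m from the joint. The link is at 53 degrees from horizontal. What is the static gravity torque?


tau = m*g*L*cos(angle)
= 4 * 9.81 * 4.1 * cos(53 deg)
= 4 * 9.81 * 4.1 * 0.6018
= 96.8224 Nm


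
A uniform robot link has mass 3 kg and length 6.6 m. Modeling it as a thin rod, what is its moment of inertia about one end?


I = (1/3) * m * L^2
= (1/3) * 3 * 6.6^2
= 0.333333 * 3 * 43.56
= 43.56 kg*m^2


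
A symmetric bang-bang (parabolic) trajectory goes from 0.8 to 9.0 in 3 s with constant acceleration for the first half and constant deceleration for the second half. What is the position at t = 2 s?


Symmetric rest-to-rest: each phase covers (pf-p0)/2 in time T/2. 0.5*a*(T/2)^2 = (pf-p0)/2 => a = 4*(pf-p0)/T^2
a = 4*(9.0-0.8)/3^2 = 3.6444
t = 2 is in the deceleration phase (t > T/2).
p = pf - 0.5*a*(T-t)^2 = 9.0 - 0.5*3.6444*1^2
= 7.1778


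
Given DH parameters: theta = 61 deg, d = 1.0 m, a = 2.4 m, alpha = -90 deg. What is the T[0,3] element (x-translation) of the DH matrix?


T[0,3] = a * cos(theta)
= 2.4 * cos(61 deg)
= 2.4 * 0.4848
= 1.1635


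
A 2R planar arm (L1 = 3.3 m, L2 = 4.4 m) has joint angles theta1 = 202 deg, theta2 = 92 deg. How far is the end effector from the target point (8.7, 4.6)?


End effector via forward kinematics:
x = L1*cos(t1) + L2*cos(t1+t2) = -1.2701
y = L1*sin(t1) + L2*sin(t1+t2) = -5.2558
Distance to target:
d = sqrt((8.7 - -1.2701)^2 + (4.6 - -5.2558)^2)
= sqrt(99.4022 + 97.1368)
= 14.0192 m


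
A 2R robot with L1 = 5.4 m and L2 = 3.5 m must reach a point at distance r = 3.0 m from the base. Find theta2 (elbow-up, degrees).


cos(theta2) = (r^2 - L1^2 - L2^2) / (2*L1*L2)
cos(theta2) = (9.0 - 29.16 - 12.25) / 37.8
cos(theta2) = -0.857407
theta2 = 149.0267 degrees


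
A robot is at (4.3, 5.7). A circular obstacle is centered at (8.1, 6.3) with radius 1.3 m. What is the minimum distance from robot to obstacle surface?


center_dist = sqrt((4.3-8.1)^2 + (5.7-6.3)^2)
= sqrt(14.44 + 0.36)
= 3.8471
min_dist = center_dist - radius = 3.8471 - 1.3 = 2.5471 m


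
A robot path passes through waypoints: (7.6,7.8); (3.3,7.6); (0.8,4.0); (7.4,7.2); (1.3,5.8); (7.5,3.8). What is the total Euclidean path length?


Segment lengths:
  seg1 = sqrt((-4.3)^2 + (-0.2)^2) = 4.3046
  seg2 = sqrt((-2.5)^2 + (-3.6)^2) = 4.3829
  seg3 = sqrt((6.6)^2 + (3.2)^2) = 7.3348
  seg4 = sqrt((-6.1)^2 + (-1.4)^2) = 6.2586
  seg5 = sqrt((6.2)^2 + (-2.0)^2) = 6.5146
Total = 28.7956


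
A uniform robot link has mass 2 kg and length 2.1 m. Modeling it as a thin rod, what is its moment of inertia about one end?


I = (1/3) * m * L^2
= (1/3) * 2 * 2.1^2
= 0.333333 * 2 * 4.41
= 2.94 kg*m^2


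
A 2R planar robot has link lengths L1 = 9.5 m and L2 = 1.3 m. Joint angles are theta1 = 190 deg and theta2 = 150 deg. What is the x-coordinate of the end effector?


Convert angles to radians: theta1 = 3.3161, theta2 = 2.618
x = L1*cos(theta1) + L2*cos(theta1+theta2)
x = -9.3557 + 1.2216
x = -8.1341


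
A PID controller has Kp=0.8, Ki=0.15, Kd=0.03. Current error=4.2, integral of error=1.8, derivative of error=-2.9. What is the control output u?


u = Kp*e + Ki*int(e) + Kd*de/dt
= 0.8*4.2 + 0.15*1.8 + 0.03*(-2.9)
= 3.36 + 0.27 + -0.087
= 3.543


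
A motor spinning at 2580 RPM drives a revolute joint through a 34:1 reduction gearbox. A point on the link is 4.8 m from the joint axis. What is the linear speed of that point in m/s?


omega_motor = 2580 * 2*pi/60 = 270.177 rad/s
omega_joint = omega_motor / 34 = 7.9464 rad/s
v = omega_joint * r = 7.9464 * 4.8
= 38.1426 m/s


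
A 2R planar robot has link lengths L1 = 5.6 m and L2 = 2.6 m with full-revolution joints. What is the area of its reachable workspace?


r_max = L1 + L2 = 8.2 m
r_min = |L1 - L2| = 3.0 m
Area = pi*(r_max^2 - r_min^2)
= pi*(67.24 - 9.0)
= pi * 58.24
= 182.9664 m^2


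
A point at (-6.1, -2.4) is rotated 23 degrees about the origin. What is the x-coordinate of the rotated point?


x' = x*cos(theta) - y*sin(theta)
cos(23 deg) = 0.9205, sin(23 deg) = 0.3907
x' = -6.1 * 0.9205 - -2.4 * 0.3907
= -5.6151 - -0.9378
= -4.6773


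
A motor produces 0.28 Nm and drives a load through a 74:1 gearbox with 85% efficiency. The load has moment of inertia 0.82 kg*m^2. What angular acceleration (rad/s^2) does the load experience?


tau_out = tau_motor * N * eta
= 0.28 * 74 * 0.85 = 17.612 Nm
alpha = tau_out / I = 17.612 / 0.82
= 21.478 rad/s^2


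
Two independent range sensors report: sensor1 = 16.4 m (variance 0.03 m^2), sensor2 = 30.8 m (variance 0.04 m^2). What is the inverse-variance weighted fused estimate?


w1 = (1/var1) / (1/var1 + 1/var2)
   = 33.3333 / (33.3333 + 25.0) = 0.5714
w2 = 1 - w1 = 0.4286
fused = w1*s1 + w2*s2 = 9.3714 + 13.2
= 22.5714 m


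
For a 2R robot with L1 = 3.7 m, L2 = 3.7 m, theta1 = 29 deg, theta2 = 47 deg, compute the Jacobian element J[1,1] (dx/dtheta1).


J[1,1] = -L1*sin(t1) - L2*sin(t1+t2)
= -3.7*sin(29) - 3.7*sin(76)
= -5.3839


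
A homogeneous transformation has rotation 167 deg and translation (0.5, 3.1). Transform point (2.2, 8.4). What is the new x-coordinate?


x' = cos(theta)*px - sin(theta)*py + tx
= -0.9744*2.2 - 0.225*8.4 + 0.5
= -3.5332


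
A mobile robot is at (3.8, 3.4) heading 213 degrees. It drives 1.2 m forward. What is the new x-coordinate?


x_new = x0 + d*cos(theta)
= 3.8 + 1.2*cos(213)
= 3.8 + -1.0064
= 2.7936


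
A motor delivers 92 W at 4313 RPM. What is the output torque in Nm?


omega = 4313 * 2*pi/60 = 451.6563 rad/s
tau = P / omega = 92 / 451.6563
= 0.2037 Nm


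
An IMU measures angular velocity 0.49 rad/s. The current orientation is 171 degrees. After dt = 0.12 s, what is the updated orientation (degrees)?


delta_theta = w * dt = 0.49 * 0.12 = 0.0588 rad
= 3.369 deg
theta_new = 171 + 3.369 = 174.369 deg


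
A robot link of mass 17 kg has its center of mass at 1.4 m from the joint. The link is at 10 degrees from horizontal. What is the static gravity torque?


tau = m*g*L*cos(angle)
= 17 * 9.81 * 1.4 * cos(10 deg)
= 17 * 9.81 * 1.4 * 0.9848
= 229.9309 Nm


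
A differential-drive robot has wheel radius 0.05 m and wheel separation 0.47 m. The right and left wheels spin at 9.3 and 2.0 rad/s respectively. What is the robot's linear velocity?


vR = r*wR = 0.05*9.3 = 0.465 m/s
vL = r*wL = 0.05*2.0 = 0.1 m/s
v = (vR+vL)/2 = 0.2825 m/s
omega = (vR-vL)/L = 0.7766 rad/s
linear velocity = 0.2825 m/s


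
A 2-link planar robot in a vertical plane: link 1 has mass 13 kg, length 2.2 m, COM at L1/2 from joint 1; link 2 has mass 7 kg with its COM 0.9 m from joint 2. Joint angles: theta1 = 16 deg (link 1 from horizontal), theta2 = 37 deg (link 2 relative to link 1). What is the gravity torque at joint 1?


Horizontal distance from joint 1 to link-1 COM:
  x_c1 = (L1/2)*cos(t1) = 1.1 * 0.9613 = 1.0574 m
Horizontal distance from joint 1 to link-2 COM:
  x_c2 = L1*cos(t1) + Lc2*cos(t1+t2)
       = 2.2*0.9613 + 0.9*0.6018 = 2.6564 m
tau1 = m1*g*x_c1 + m2*g*x_c2
     = 13*9.81*1.0574 + 7*9.81*2.6564
     = 134.8487 + 182.4156
     = 317.2643 Nm


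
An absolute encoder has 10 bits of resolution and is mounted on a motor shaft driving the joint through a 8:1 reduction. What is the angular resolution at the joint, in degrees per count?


counts = 2^10 = 1024
effective counts at joint = 1024 * 8 = 8192
resolution = 360 / 8192
= 0.0439 deg/count


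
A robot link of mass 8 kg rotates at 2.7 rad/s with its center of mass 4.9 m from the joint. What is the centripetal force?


F = m * omega^2 * r
= 8 * 2.7^2 * 4.9
= 8 * 7.29 * 4.9
= 285.768 N


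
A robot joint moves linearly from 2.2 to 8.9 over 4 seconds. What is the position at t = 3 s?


s = t/T = 3/4 = 0.75
p(t) = p0 + (pf-p0)*s
= 2.2 + (8.9 - 2.2) * 0.75
= 7.225


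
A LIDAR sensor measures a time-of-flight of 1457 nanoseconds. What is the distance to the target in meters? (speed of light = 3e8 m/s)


tof = 1457 ns = 1.457e-06 s
dist = c * tof / 2
= 3e8 * 1.457e-06 / 2
= 218.55 m


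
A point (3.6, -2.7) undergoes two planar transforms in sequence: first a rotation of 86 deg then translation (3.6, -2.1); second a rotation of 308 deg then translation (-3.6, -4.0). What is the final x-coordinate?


After transform 1:
x1 = cos(86)*3.6 - sin(86)*-2.7 + 3.6 = 6.5445
y1 = sin(86)*3.6 + cos(86)*-2.7 + -2.1 = 1.3029
After transform 2:
x2 = cos(308)*6.5445 - sin(308)*1.3029 + -3.6
= 1.4559


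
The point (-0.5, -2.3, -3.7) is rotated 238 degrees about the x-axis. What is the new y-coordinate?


Rotation about x-axis: y' = y*cos(theta) - z*sin(theta)
= -2.3 * -0.5299 - -3.7 * -0.848
= -1.919


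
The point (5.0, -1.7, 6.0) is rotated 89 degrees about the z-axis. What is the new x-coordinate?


Rotation about z-axis: x' = x*cos(theta) - y*sin(theta)
= 5.0 * 0.0175 - -1.7 * 0.9998
= 1.787


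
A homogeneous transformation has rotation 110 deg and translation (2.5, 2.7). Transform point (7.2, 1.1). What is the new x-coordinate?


x' = cos(theta)*px - sin(theta)*py + tx
= -0.342*7.2 - 0.9397*1.1 + 2.5
= -0.9962


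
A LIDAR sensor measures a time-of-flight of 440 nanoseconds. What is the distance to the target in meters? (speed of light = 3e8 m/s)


tof = 440 ns = 4.4e-07 s
dist = c * tof / 2
= 3e8 * 4.4e-07 / 2
= 66.0 m


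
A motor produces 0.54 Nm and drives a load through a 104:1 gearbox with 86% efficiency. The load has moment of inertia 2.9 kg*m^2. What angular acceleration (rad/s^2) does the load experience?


tau_out = tau_motor * N * eta
= 0.54 * 104 * 0.86 = 48.2976 Nm
alpha = tau_out / I = 48.2976 / 2.9
= 16.6543 rad/s^2


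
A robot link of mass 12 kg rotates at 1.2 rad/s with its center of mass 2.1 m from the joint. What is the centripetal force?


F = m * omega^2 * r
= 12 * 1.2^2 * 2.1
= 12 * 1.44 * 2.1
= 36.288 N


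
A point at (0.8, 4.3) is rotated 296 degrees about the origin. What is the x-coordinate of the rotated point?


x' = x*cos(theta) - y*sin(theta)
cos(296 deg) = 0.4384, sin(296 deg) = -0.8988
x' = 0.8 * 0.4384 - 4.3 * -0.8988
= 0.3507 - -3.8648
= 4.2155


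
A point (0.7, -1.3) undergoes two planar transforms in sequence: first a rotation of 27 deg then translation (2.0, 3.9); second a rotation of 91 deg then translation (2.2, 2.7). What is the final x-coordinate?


After transform 1:
x1 = cos(27)*0.7 - sin(27)*-1.3 + 2.0 = 3.2139
y1 = sin(27)*0.7 + cos(27)*-1.3 + 3.9 = 3.0595
After transform 2:
x2 = cos(91)*3.2139 - sin(91)*3.0595 + 2.2
= -0.9151


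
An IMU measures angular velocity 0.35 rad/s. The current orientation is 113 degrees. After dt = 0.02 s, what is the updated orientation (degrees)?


delta_theta = w * dt = 0.35 * 0.02 = 0.007 rad
= 0.4011 deg
theta_new = 113 + 0.4011 = 113.4011 deg


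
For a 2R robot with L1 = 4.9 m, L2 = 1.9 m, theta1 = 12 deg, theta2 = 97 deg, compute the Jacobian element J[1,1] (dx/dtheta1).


J[1,1] = -L1*sin(t1) - L2*sin(t1+t2)
= -4.9*sin(12) - 1.9*sin(109)
= -2.8153


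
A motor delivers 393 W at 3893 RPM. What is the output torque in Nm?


omega = 3893 * 2*pi/60 = 407.674 rad/s
tau = P / omega = 393 / 407.674
= 0.964 Nm


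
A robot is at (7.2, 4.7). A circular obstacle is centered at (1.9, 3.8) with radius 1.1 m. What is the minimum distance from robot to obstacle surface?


center_dist = sqrt((7.2-1.9)^2 + (4.7-3.8)^2)
= sqrt(28.09 + 0.81)
= 5.3759
min_dist = center_dist - radius = 5.3759 - 1.1 = 4.2759 m


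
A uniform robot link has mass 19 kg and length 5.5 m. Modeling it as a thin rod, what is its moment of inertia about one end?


I = (1/3) * m * L^2
= (1/3) * 19 * 5.5^2
= 0.333333 * 19 * 30.25
= 191.5833 kg*m^2


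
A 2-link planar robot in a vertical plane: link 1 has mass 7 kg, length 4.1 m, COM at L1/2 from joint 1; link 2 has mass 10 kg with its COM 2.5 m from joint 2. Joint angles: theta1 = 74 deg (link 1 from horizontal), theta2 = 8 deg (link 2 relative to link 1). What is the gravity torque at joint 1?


Horizontal distance from joint 1 to link-1 COM:
  x_c1 = (L1/2)*cos(t1) = 2.05 * 0.2756 = 0.5651 m
Horizontal distance from joint 1 to link-2 COM:
  x_c2 = L1*cos(t1) + Lc2*cos(t1+t2)
       = 4.1*0.2756 + 2.5*0.1392 = 1.478 m
tau1 = m1*g*x_c1 + m2*g*x_c2
     = 7*9.81*0.5651 + 10*9.81*1.478
     = 38.8024 + 144.9963
     = 183.7987 Nm


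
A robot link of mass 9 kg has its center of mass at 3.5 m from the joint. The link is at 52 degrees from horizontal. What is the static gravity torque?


tau = m*g*L*cos(angle)
= 9 * 9.81 * 3.5 * cos(52 deg)
= 9 * 9.81 * 3.5 * 0.6157
= 190.2486 Nm


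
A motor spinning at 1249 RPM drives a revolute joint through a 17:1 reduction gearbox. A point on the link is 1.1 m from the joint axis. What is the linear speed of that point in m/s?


omega_motor = 1249 * 2*pi/60 = 130.795 rad/s
omega_joint = omega_motor / 17 = 7.6938 rad/s
v = omega_joint * r = 7.6938 * 1.1
= 8.4632 m/s


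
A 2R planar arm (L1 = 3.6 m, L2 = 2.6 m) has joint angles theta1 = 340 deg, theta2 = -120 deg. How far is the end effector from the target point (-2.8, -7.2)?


End effector via forward kinematics:
x = L1*cos(t1) + L2*cos(t1+t2) = 1.3912
y = L1*sin(t1) + L2*sin(t1+t2) = -2.9025
Distance to target:
d = sqrt((-2.8 - 1.3912)^2 + (-7.2 - -2.9025)^2)
= sqrt(17.566 + 18.4683)
= 6.0029 m


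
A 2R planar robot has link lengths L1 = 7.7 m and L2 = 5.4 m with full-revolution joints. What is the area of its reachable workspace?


r_max = L1 + L2 = 13.1 m
r_min = |L1 - L2| = 2.3 m
Area = pi*(r_max^2 - r_min^2)
= pi*(171.61 - 5.29)
= pi * 166.32
= 522.5097 m^2


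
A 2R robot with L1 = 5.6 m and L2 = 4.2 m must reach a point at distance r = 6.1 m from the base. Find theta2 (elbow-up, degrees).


cos(theta2) = (r^2 - L1^2 - L2^2) / (2*L1*L2)
cos(theta2) = (37.21 - 31.36 - 17.64) / 47.04
cos(theta2) = -0.250638
theta2 = 104.5153 degrees


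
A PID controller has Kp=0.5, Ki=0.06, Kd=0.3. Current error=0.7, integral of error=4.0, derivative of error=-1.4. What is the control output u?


u = Kp*e + Ki*int(e) + Kd*de/dt
= 0.5*0.7 + 0.06*4.0 + 0.3*(-1.4)
= 0.35 + 0.24 + -0.42
= 0.17


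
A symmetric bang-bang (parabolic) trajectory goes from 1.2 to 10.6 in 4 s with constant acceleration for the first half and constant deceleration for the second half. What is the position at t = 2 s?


Symmetric rest-to-rest: each phase covers (pf-p0)/2 in time T/2. 0.5*a*(T/2)^2 = (pf-p0)/2 => a = 4*(pf-p0)/T^2
a = 4*(10.6-1.2)/4^2 = 2.35
t = 2 is in the acceleration phase (t <= T/2).
p = p0 + 0.5*a*t^2 = 1.2 + 0.5*2.35*2^2
= 5.9


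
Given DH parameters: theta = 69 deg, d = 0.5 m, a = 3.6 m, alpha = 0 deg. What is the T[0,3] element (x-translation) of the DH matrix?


T[0,3] = a * cos(theta)
= 3.6 * cos(69 deg)
= 3.6 * 0.3584
= 1.2901


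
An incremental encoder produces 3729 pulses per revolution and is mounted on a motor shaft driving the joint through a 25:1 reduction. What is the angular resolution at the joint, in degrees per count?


counts per rev = 3729
effective counts at joint = 3729 * 25 = 93225
resolution = 360 / 93225
= 0.0039 deg/count


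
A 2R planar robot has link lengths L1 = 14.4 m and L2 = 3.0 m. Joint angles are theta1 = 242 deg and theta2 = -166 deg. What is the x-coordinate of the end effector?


Convert angles to radians: theta1 = 4.2237, theta2 = -2.8972
x = L1*cos(theta1) + L2*cos(theta1+theta2)
x = -6.7604 + 0.7258
x = -6.0346


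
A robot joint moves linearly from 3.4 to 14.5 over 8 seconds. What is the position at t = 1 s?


s = t/T = 1/8 = 0.125
p(t) = p0 + (pf-p0)*s
= 3.4 + (14.5 - 3.4) * 0.125
= 4.7875


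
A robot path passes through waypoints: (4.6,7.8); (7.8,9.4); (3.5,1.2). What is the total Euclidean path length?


Segment lengths:
  seg1 = sqrt((3.2)^2 + (1.6)^2) = 3.5777
  seg2 = sqrt((-4.3)^2 + (-8.2)^2) = 9.259
Total = 12.8368


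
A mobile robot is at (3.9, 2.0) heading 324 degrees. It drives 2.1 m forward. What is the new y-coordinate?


y_new = y0 + d*sin(theta)
= 2.0 + 2.1*sin(324)
= 2.0 + -1.2343
= 0.7657


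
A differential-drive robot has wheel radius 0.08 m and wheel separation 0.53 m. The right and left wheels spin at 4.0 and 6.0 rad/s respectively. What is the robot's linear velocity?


vR = r*wR = 0.08*4.0 = 0.32 m/s
vL = r*wL = 0.08*6.0 = 0.48 m/s
v = (vR+vL)/2 = 0.4 m/s
omega = (vR-vL)/L = -0.3019 rad/s
linear velocity = 0.4 m/s


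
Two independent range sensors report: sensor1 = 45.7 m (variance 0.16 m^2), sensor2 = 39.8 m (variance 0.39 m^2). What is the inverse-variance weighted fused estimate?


w1 = (1/var1) / (1/var1 + 1/var2)
   = 6.25 / (6.25 + 2.5641) = 0.7091
w2 = 1 - w1 = 0.2909
fused = w1*s1 + w2*s2 = 32.4055 + 11.5782
= 43.9836 m


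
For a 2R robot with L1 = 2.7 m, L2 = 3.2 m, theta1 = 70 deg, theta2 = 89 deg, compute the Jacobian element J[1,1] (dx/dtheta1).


J[1,1] = -L1*sin(t1) - L2*sin(t1+t2)
= -2.7*sin(70) - 3.2*sin(159)
= -3.6839


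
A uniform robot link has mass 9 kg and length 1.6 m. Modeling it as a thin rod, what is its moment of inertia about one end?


I = (1/3) * m * L^2
= (1/3) * 9 * 1.6^2
= 0.333333 * 9 * 2.56
= 7.68 kg*m^2


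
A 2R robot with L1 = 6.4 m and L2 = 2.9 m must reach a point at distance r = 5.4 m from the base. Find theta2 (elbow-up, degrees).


cos(theta2) = (r^2 - L1^2 - L2^2) / (2*L1*L2)
cos(theta2) = (29.16 - 40.96 - 8.41) / 37.12
cos(theta2) = -0.54445
theta2 = 122.9871 degrees


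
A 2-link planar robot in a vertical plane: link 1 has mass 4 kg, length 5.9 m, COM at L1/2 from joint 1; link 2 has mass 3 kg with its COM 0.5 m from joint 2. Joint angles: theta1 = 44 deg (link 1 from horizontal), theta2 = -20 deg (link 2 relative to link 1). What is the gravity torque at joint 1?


Horizontal distance from joint 1 to link-1 COM:
  x_c1 = (L1/2)*cos(t1) = 2.95 * 0.7193 = 2.1221 m
Horizontal distance from joint 1 to link-2 COM:
  x_c2 = L1*cos(t1) + Lc2*cos(t1+t2)
       = 5.9*0.7193 + 0.5*0.9135 = 4.7009 m
tau1 = m1*g*x_c1 + m2*g*x_c2
     = 4*9.81*2.1221 + 3*9.81*4.7009
     = 83.2693 + 138.3468
     = 221.6162 Nm


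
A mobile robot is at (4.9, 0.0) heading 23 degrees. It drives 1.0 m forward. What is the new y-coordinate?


y_new = y0 + d*sin(theta)
= 0.0 + 1.0*sin(23)
= 0.0 + 0.3907
= 0.3907


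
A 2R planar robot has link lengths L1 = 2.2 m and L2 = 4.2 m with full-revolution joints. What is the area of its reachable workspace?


r_max = L1 + L2 = 6.4 m
r_min = |L1 - L2| = 2.0 m
Area = pi*(r_max^2 - r_min^2)
= pi*(40.96 - 4.0)
= pi * 36.96
= 116.1133 m^2


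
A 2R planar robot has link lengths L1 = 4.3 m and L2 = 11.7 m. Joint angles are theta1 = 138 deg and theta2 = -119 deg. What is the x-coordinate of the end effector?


Convert angles to radians: theta1 = 2.4086, theta2 = -2.0769
x = L1*cos(theta1) + L2*cos(theta1+theta2)
x = -3.1955 + 11.0626
x = 7.867


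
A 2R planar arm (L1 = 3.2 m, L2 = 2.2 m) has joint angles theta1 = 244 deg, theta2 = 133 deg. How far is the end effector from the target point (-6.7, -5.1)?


End effector via forward kinematics:
x = L1*cos(t1) + L2*cos(t1+t2) = 0.7011
y = L1*sin(t1) + L2*sin(t1+t2) = -2.2329
Distance to target:
d = sqrt((-6.7 - 0.7011)^2 + (-5.1 - -2.2329)^2)
= sqrt(54.776 + 8.2201)
= 7.937 m


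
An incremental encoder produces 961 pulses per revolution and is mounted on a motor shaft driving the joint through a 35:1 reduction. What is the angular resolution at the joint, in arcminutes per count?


counts per rev = 961
effective counts at joint = 961 * 35 = 33635
resolution = 360*60 / 33635
= 0.6422 arcmin/count


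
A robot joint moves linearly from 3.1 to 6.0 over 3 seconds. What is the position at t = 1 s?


s = t/T = 1/3 = 0.3333
p(t) = p0 + (pf-p0)*s
= 3.1 + (6.0 - 3.1) * 0.3333
= 4.0667


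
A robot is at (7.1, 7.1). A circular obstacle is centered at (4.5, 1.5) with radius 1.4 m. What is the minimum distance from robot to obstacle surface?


center_dist = sqrt((7.1-4.5)^2 + (7.1-1.5)^2)
= sqrt(6.76 + 31.36)
= 6.1741
min_dist = center_dist - radius = 6.1741 - 1.4 = 4.7741 m


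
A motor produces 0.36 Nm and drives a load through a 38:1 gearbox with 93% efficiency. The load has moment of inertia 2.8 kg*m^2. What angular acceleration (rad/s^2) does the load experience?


tau_out = tau_motor * N * eta
= 0.36 * 38 * 0.93 = 12.7224 Nm
alpha = tau_out / I = 12.7224 / 2.8
= 4.5437 rad/s^2


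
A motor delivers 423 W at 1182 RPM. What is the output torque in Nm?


omega = 1182 * 2*pi/60 = 123.7788 rad/s
tau = P / omega = 423 / 123.7788
= 3.4174 Nm


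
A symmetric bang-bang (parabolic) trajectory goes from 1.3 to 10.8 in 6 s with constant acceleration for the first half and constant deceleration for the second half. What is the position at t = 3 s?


Symmetric rest-to-rest: each phase covers (pf-p0)/2 in time T/2. 0.5*a*(T/2)^2 = (pf-p0)/2 => a = 4*(pf-p0)/T^2
a = 4*(10.8-1.3)/6^2 = 1.0556
t = 3 is in the acceleration phase (t <= T/2).
p = p0 + 0.5*a*t^2 = 1.3 + 0.5*1.0556*3^2
= 6.05


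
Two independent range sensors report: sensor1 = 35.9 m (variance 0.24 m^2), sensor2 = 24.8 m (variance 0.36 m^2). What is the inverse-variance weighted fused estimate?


w1 = (1/var1) / (1/var1 + 1/var2)
   = 4.1667 / (4.1667 + 2.7778) = 0.6
w2 = 1 - w1 = 0.4
fused = w1*s1 + w2*s2 = 21.54 + 9.92
= 31.46 m


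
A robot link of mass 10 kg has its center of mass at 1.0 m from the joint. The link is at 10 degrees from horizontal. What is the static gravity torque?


tau = m*g*L*cos(angle)
= 10 * 9.81 * 1.0 * cos(10 deg)
= 10 * 9.81 * 1.0 * 0.9848
= 96.6096 Nm


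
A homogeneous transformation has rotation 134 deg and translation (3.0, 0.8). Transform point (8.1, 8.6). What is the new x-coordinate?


x' = cos(theta)*px - sin(theta)*py + tx
= -0.6947*8.1 - 0.7193*8.6 + 3.0
= -8.8131


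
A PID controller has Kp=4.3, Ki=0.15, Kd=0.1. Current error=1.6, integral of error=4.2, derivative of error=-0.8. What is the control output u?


u = Kp*e + Ki*int(e) + Kd*de/dt
= 4.3*1.6 + 0.15*4.2 + 0.1*(-0.8)
= 6.88 + 0.63 + -0.08
= 7.43


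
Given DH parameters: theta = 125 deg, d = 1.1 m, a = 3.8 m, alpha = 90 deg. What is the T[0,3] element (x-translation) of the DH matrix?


T[0,3] = a * cos(theta)
= 3.8 * cos(125 deg)
= 3.8 * -0.5736
= -2.1796


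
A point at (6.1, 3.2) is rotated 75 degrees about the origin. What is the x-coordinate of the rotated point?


x' = x*cos(theta) - y*sin(theta)
cos(75 deg) = 0.2588, sin(75 deg) = 0.9659
x' = 6.1 * 0.2588 - 3.2 * 0.9659
= 1.5788 - 3.091
= -1.5122


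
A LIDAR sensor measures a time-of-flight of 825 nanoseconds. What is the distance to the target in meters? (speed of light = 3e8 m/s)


tof = 825 ns = 8.25e-07 s
dist = c * tof / 2
= 3e8 * 8.25e-07 / 2
= 123.75 m


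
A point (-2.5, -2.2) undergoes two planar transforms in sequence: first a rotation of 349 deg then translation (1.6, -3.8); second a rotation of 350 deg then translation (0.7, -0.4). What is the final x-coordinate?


After transform 1:
x1 = cos(349)*-2.5 - sin(349)*-2.2 + 1.6 = -1.2738
y1 = sin(349)*-2.5 + cos(349)*-2.2 + -3.8 = -5.4826
After transform 2:
x2 = cos(350)*-1.2738 - sin(350)*-5.4826 + 0.7
= -1.5065


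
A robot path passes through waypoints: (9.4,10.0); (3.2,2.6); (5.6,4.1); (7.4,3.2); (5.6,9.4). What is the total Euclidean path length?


Segment lengths:
  seg1 = sqrt((-6.2)^2 + (-7.4)^2) = 9.654
  seg2 = sqrt((2.4)^2 + (1.5)^2) = 2.8302
  seg3 = sqrt((1.8)^2 + (-0.9)^2) = 2.0125
  seg4 = sqrt((-1.8)^2 + (6.2)^2) = 6.456
Total = 20.9527


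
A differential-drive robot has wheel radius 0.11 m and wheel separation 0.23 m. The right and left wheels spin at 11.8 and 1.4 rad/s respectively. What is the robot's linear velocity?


vR = r*wR = 0.11*11.8 = 1.298 m/s
vL = r*wL = 0.11*1.4 = 0.154 m/s
v = (vR+vL)/2 = 0.726 m/s
omega = (vR-vL)/L = 4.9739 rad/s
linear velocity = 0.726 m/s


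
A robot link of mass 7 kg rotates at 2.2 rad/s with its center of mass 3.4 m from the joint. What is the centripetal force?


F = m * omega^2 * r
= 7 * 2.2^2 * 3.4
= 7 * 4.84 * 3.4
= 115.192 N


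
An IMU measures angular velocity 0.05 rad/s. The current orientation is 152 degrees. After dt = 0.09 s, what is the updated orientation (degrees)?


delta_theta = w * dt = 0.05 * 0.09 = 0.0045 rad
= 0.2578 deg
theta_new = 152 + 0.2578 = 152.2578 deg


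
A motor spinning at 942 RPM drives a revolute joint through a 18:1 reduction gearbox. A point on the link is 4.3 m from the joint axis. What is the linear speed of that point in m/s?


omega_motor = 942 * 2*pi/60 = 98.646 rad/s
omega_joint = omega_motor / 18 = 5.4803 rad/s
v = omega_joint * r = 5.4803 * 4.3
= 23.5654 m/s


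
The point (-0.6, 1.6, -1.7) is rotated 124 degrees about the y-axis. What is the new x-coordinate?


Rotation about y-axis: x' = x*cos(theta) + z*sin(theta)
= -0.6 * -0.5592 + -1.7 * 0.829
= -1.0738


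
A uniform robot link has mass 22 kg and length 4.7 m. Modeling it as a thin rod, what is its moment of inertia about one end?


I = (1/3) * m * L^2
= (1/3) * 22 * 4.7^2
= 0.333333 * 22 * 22.09
= 161.9933 kg*m^2


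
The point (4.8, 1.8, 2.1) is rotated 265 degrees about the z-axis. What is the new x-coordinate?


Rotation about z-axis: x' = x*cos(theta) - y*sin(theta)
= 4.8 * -0.0872 - 1.8 * -0.9962
= 1.3748


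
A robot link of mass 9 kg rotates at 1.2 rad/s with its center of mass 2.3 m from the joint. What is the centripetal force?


F = m * omega^2 * r
= 9 * 1.2^2 * 2.3
= 9 * 1.44 * 2.3
= 29.808 N


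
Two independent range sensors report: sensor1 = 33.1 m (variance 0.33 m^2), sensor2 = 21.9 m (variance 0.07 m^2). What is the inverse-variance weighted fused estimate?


w1 = (1/var1) / (1/var1 + 1/var2)
   = 3.0303 / (3.0303 + 14.2857) = 0.175
w2 = 1 - w1 = 0.825
fused = w1*s1 + w2*s2 = 5.7925 + 18.0675
= 23.86 m


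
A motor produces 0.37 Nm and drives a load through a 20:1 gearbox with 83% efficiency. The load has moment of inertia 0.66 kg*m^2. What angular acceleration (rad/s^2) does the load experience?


tau_out = tau_motor * N * eta
= 0.37 * 20 * 0.83 = 6.142 Nm
alpha = tau_out / I = 6.142 / 0.66
= 9.3061 rad/s^2


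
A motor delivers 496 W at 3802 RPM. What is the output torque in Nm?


omega = 3802 * 2*pi/60 = 398.1445 rad/s
tau = P / omega = 496 / 398.1445
= 1.2458 Nm


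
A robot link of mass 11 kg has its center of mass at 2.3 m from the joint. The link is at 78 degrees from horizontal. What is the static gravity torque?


tau = m*g*L*cos(angle)
= 11 * 9.81 * 2.3 * cos(78 deg)
= 11 * 9.81 * 2.3 * 0.2079
= 51.6022 Nm


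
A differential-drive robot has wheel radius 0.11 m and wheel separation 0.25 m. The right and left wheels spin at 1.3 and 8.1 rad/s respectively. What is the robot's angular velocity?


vR = r*wR = 0.11*1.3 = 0.143 m/s
vL = r*wL = 0.11*8.1 = 0.891 m/s
v = (vR+vL)/2 = 0.517 m/s
omega = (vR-vL)/L = -2.992 rad/s
angular velocity = -2.992 rad/s


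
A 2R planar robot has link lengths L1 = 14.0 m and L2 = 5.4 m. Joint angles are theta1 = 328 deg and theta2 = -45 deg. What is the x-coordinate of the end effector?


Convert angles to radians: theta1 = 5.7247, theta2 = -0.7854
x = L1*cos(theta1) + L2*cos(theta1+theta2)
x = 11.8727 + 1.2147
x = 13.0874


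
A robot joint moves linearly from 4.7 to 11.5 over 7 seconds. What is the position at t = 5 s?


s = t/T = 5/7 = 0.7143
p(t) = p0 + (pf-p0)*s
= 4.7 + (11.5 - 4.7) * 0.7143
= 9.5571


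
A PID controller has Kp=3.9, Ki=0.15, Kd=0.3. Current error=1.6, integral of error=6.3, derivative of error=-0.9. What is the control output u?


u = Kp*e + Ki*int(e) + Kd*de/dt
= 3.9*1.6 + 0.15*6.3 + 0.3*(-0.9)
= 6.24 + 0.945 + -0.27
= 6.915


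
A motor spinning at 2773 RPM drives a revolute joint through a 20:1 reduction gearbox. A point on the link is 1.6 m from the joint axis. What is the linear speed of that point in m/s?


omega_motor = 2773 * 2*pi/60 = 290.3879 rad/s
omega_joint = omega_motor / 20 = 14.5194 rad/s
v = omega_joint * r = 14.5194 * 1.6
= 23.231 m/s


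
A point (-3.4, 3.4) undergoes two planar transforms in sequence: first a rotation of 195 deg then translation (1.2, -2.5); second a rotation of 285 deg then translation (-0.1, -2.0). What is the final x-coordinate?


After transform 1:
x1 = cos(195)*-3.4 - sin(195)*3.4 + 1.2 = 5.3641
y1 = sin(195)*-3.4 + cos(195)*3.4 + -2.5 = -4.9042
After transform 2:
x2 = cos(285)*5.3641 - sin(285)*-4.9042 + -0.1
= -3.4487


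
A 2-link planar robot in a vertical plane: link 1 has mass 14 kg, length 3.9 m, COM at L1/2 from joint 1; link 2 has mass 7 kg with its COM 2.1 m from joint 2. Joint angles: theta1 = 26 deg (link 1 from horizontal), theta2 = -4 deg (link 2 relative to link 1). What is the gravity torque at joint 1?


Horizontal distance from joint 1 to link-1 COM:
  x_c1 = (L1/2)*cos(t1) = 1.95 * 0.8988 = 1.7526 m
Horizontal distance from joint 1 to link-2 COM:
  x_c2 = L1*cos(t1) + Lc2*cos(t1+t2)
       = 3.9*0.8988 + 2.1*0.9272 = 5.4524 m
tau1 = m1*g*x_c1 + m2*g*x_c2
     = 14*9.81*1.7526 + 7*9.81*5.4524
     = 240.7087 + 374.4151
     = 615.1239 Nm


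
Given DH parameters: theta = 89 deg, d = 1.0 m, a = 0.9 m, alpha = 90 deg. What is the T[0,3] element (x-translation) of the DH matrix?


T[0,3] = a * cos(theta)
= 0.9 * cos(89 deg)
= 0.9 * 0.0175
= 0.0157


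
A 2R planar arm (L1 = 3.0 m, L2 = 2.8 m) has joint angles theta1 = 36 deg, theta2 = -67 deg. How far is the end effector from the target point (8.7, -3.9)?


End effector via forward kinematics:
x = L1*cos(t1) + L2*cos(t1+t2) = 4.8271
y = L1*sin(t1) + L2*sin(t1+t2) = 0.3212
Distance to target:
d = sqrt((8.7 - 4.8271)^2 + (-3.9 - 0.3212)^2)
= sqrt(14.9992 + 17.8189)
= 5.7287 m


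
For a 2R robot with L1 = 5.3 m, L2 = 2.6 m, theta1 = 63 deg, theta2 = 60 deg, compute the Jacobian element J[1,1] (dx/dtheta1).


J[1,1] = -L1*sin(t1) - L2*sin(t1+t2)
= -5.3*sin(63) - 2.6*sin(123)
= -6.9029


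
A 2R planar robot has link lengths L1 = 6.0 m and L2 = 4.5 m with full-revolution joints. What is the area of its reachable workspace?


r_max = L1 + L2 = 10.5 m
r_min = |L1 - L2| = 1.5 m
Area = pi*(r_max^2 - r_min^2)
= pi*(110.25 - 2.25)
= pi * 108.0
= 339.292 m^2


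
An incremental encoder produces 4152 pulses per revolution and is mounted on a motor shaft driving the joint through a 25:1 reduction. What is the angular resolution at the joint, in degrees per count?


counts per rev = 4152
effective counts at joint = 4152 * 25 = 103800
resolution = 360 / 103800
= 0.0035 deg/count


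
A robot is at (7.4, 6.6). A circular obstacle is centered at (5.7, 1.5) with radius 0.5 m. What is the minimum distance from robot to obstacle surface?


center_dist = sqrt((7.4-5.7)^2 + (6.6-1.5)^2)
= sqrt(2.89 + 26.01)
= 5.3759
min_dist = center_dist - radius = 5.3759 - 0.5 = 4.8759 m


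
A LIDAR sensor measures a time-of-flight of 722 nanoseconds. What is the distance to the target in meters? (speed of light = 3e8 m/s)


tof = 722 ns = 7.22e-07 s
dist = c * tof / 2
= 3e8 * 7.22e-07 / 2
= 108.3 m


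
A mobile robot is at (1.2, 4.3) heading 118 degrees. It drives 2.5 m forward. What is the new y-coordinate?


y_new = y0 + d*sin(theta)
= 4.3 + 2.5*sin(118)
= 4.3 + 2.2074
= 6.5074


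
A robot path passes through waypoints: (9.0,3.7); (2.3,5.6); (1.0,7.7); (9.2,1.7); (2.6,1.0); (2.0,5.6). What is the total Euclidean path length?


Segment lengths:
  seg1 = sqrt((-6.7)^2 + (1.9)^2) = 6.9642
  seg2 = sqrt((-1.3)^2 + (2.1)^2) = 2.4698
  seg3 = sqrt((8.2)^2 + (-6.0)^2) = 10.1607
  seg4 = sqrt((-6.6)^2 + (-0.7)^2) = 6.637
  seg5 = sqrt((-0.6)^2 + (4.6)^2) = 4.639
Total = 30.8707


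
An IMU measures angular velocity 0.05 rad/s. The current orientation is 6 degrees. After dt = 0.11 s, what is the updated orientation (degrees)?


delta_theta = w * dt = 0.05 * 0.11 = 0.0055 rad
= 0.3151 deg
theta_new = 6 + 0.3151 = 6.3151 deg


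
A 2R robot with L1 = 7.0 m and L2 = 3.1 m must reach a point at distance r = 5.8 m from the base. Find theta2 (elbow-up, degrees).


cos(theta2) = (r^2 - L1^2 - L2^2) / (2*L1*L2)
cos(theta2) = (33.64 - 49.0 - 9.61) / 43.4
cos(theta2) = -0.575346
theta2 = 125.1238 degrees


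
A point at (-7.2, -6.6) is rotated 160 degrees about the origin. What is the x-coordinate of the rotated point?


x' = x*cos(theta) - y*sin(theta)
cos(160 deg) = -0.9397, sin(160 deg) = 0.342
x' = -7.2 * -0.9397 - -6.6 * 0.342
= 6.7658 - -2.2573
= 9.0231


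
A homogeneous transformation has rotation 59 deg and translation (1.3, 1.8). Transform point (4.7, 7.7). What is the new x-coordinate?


x' = cos(theta)*px - sin(theta)*py + tx
= 0.515*4.7 - 0.8572*7.7 + 1.3
= -2.8795


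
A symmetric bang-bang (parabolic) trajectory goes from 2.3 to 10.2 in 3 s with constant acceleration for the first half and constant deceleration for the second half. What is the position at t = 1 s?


Symmetric rest-to-rest: each phase covers (pf-p0)/2 in time T/2. 0.5*a*(T/2)^2 = (pf-p0)/2 => a = 4*(pf-p0)/T^2
a = 4*(10.2-2.3)/3^2 = 3.5111
t = 1 is in the acceleration phase (t <= T/2).
p = p0 + 0.5*a*t^2 = 2.3 + 0.5*3.5111*1^2
= 4.0556


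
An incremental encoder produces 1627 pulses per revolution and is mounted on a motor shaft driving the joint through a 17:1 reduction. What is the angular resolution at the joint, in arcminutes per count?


counts per rev = 1627
effective counts at joint = 1627 * 17 = 27659
resolution = 360*60 / 27659
= 0.7809 arcmin/count


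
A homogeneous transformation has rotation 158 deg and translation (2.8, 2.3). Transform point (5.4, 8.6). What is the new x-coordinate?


x' = cos(theta)*px - sin(theta)*py + tx
= -0.9272*5.4 - 0.3746*8.6 + 2.8
= -5.4284


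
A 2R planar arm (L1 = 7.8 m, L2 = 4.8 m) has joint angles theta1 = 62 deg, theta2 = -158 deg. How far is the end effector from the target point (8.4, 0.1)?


End effector via forward kinematics:
x = L1*cos(t1) + L2*cos(t1+t2) = 3.1601
y = L1*sin(t1) + L2*sin(t1+t2) = 2.1133
Distance to target:
d = sqrt((8.4 - 3.1601)^2 + (0.1 - 2.1133)^2)
= sqrt(27.4561 + 4.0533)
= 5.6133 m


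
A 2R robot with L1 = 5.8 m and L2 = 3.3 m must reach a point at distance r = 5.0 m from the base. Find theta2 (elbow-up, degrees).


cos(theta2) = (r^2 - L1^2 - L2^2) / (2*L1*L2)
cos(theta2) = (25.0 - 33.64 - 10.89) / 38.28
cos(theta2) = -0.510188
theta2 = 120.6764 degrees


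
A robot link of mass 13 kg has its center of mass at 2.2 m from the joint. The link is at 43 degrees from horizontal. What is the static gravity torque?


tau = m*g*L*cos(angle)
= 13 * 9.81 * 2.2 * cos(43 deg)
= 13 * 9.81 * 2.2 * 0.7314
= 205.193 Nm


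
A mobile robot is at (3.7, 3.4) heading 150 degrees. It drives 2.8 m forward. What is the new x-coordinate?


x_new = x0 + d*cos(theta)
= 3.7 + 2.8*cos(150)
= 3.7 + -2.4249
= 1.2751
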